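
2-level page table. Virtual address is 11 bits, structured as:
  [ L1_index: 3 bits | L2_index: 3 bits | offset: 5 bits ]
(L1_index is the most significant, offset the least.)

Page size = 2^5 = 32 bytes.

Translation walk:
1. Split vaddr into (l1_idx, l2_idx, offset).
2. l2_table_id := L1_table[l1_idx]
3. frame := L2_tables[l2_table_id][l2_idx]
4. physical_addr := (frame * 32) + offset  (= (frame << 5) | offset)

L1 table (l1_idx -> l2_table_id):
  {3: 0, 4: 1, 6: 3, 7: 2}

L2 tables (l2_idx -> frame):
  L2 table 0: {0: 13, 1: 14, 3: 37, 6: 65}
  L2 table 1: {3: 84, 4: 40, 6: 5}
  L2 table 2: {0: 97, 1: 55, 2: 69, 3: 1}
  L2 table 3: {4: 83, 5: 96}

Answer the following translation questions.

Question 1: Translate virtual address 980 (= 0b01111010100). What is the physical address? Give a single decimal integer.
vaddr = 980 = 0b01111010100
Split: l1_idx=3, l2_idx=6, offset=20
L1[3] = 0
L2[0][6] = 65
paddr = 65 * 32 + 20 = 2100

Answer: 2100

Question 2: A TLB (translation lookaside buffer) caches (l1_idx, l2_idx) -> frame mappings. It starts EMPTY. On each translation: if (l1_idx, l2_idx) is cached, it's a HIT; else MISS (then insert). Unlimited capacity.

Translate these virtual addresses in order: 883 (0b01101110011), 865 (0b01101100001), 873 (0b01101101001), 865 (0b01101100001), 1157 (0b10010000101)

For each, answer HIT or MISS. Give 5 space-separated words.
vaddr=883: (3,3) not in TLB -> MISS, insert
vaddr=865: (3,3) in TLB -> HIT
vaddr=873: (3,3) in TLB -> HIT
vaddr=865: (3,3) in TLB -> HIT
vaddr=1157: (4,4) not in TLB -> MISS, insert

Answer: MISS HIT HIT HIT MISS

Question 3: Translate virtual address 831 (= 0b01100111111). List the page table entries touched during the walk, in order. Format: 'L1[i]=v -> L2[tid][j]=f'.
vaddr = 831 = 0b01100111111
Split: l1_idx=3, l2_idx=1, offset=31

Answer: L1[3]=0 -> L2[0][1]=14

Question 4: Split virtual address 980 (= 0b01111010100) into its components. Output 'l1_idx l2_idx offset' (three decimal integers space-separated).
vaddr = 980 = 0b01111010100
  top 3 bits -> l1_idx = 3
  next 3 bits -> l2_idx = 6
  bottom 5 bits -> offset = 20

Answer: 3 6 20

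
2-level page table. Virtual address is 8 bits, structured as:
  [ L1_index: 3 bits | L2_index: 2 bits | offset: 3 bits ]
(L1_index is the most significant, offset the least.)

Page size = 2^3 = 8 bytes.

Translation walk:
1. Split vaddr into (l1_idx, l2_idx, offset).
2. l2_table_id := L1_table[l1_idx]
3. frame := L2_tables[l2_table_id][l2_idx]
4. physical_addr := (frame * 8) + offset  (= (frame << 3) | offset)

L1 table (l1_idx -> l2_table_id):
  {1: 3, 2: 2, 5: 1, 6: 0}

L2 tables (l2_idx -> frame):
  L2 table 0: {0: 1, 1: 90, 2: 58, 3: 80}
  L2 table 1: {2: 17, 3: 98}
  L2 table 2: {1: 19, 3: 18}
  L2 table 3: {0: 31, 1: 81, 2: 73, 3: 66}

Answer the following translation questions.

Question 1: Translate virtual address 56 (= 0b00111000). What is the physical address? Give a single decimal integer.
Answer: 528

Derivation:
vaddr = 56 = 0b00111000
Split: l1_idx=1, l2_idx=3, offset=0
L1[1] = 3
L2[3][3] = 66
paddr = 66 * 8 + 0 = 528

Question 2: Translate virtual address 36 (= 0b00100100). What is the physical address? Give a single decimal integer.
Answer: 252

Derivation:
vaddr = 36 = 0b00100100
Split: l1_idx=1, l2_idx=0, offset=4
L1[1] = 3
L2[3][0] = 31
paddr = 31 * 8 + 4 = 252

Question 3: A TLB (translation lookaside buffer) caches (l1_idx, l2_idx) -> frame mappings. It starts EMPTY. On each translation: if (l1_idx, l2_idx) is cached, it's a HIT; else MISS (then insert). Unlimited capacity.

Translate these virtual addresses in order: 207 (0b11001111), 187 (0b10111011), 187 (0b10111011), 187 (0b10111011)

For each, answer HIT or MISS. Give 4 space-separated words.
vaddr=207: (6,1) not in TLB -> MISS, insert
vaddr=187: (5,3) not in TLB -> MISS, insert
vaddr=187: (5,3) in TLB -> HIT
vaddr=187: (5,3) in TLB -> HIT

Answer: MISS MISS HIT HIT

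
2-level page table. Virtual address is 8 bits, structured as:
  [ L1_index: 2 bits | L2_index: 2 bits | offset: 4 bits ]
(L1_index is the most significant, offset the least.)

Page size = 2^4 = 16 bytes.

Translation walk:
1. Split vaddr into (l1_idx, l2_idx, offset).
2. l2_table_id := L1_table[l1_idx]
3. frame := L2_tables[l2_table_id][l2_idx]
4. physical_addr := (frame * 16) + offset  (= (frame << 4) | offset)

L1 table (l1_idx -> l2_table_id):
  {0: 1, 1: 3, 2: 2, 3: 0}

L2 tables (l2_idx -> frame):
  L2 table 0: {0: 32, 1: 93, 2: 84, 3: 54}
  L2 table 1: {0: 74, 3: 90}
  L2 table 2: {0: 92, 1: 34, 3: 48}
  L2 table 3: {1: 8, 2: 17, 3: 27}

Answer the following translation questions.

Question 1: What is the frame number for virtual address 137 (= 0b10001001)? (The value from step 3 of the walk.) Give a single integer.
vaddr = 137: l1_idx=2, l2_idx=0
L1[2] = 2; L2[2][0] = 92

Answer: 92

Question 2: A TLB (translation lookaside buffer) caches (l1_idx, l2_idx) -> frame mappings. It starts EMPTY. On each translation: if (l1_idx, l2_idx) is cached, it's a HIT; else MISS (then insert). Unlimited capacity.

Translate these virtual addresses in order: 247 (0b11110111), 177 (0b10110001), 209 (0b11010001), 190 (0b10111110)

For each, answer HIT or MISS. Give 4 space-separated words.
vaddr=247: (3,3) not in TLB -> MISS, insert
vaddr=177: (2,3) not in TLB -> MISS, insert
vaddr=209: (3,1) not in TLB -> MISS, insert
vaddr=190: (2,3) in TLB -> HIT

Answer: MISS MISS MISS HIT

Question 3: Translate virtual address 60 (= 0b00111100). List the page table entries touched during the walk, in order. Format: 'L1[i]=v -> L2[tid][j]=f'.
vaddr = 60 = 0b00111100
Split: l1_idx=0, l2_idx=3, offset=12

Answer: L1[0]=1 -> L2[1][3]=90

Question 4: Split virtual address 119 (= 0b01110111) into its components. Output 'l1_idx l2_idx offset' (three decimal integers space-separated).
vaddr = 119 = 0b01110111
  top 2 bits -> l1_idx = 1
  next 2 bits -> l2_idx = 3
  bottom 4 bits -> offset = 7

Answer: 1 3 7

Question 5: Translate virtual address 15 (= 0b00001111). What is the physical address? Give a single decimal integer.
vaddr = 15 = 0b00001111
Split: l1_idx=0, l2_idx=0, offset=15
L1[0] = 1
L2[1][0] = 74
paddr = 74 * 16 + 15 = 1199

Answer: 1199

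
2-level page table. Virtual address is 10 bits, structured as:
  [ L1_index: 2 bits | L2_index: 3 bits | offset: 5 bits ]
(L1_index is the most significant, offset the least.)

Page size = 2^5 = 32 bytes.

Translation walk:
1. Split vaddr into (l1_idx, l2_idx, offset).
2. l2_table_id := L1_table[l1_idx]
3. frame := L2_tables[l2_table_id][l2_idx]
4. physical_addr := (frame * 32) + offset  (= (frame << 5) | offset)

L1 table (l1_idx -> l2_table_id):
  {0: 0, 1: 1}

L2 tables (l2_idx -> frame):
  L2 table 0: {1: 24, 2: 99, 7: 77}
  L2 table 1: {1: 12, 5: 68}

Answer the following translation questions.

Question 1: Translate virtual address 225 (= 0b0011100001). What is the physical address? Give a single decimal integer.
vaddr = 225 = 0b0011100001
Split: l1_idx=0, l2_idx=7, offset=1
L1[0] = 0
L2[0][7] = 77
paddr = 77 * 32 + 1 = 2465

Answer: 2465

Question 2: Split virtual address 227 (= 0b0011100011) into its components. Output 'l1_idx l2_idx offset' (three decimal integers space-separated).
Answer: 0 7 3

Derivation:
vaddr = 227 = 0b0011100011
  top 2 bits -> l1_idx = 0
  next 3 bits -> l2_idx = 7
  bottom 5 bits -> offset = 3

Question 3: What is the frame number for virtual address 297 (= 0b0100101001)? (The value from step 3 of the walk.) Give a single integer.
vaddr = 297: l1_idx=1, l2_idx=1
L1[1] = 1; L2[1][1] = 12

Answer: 12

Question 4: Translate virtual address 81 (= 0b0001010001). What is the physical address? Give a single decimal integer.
Answer: 3185

Derivation:
vaddr = 81 = 0b0001010001
Split: l1_idx=0, l2_idx=2, offset=17
L1[0] = 0
L2[0][2] = 99
paddr = 99 * 32 + 17 = 3185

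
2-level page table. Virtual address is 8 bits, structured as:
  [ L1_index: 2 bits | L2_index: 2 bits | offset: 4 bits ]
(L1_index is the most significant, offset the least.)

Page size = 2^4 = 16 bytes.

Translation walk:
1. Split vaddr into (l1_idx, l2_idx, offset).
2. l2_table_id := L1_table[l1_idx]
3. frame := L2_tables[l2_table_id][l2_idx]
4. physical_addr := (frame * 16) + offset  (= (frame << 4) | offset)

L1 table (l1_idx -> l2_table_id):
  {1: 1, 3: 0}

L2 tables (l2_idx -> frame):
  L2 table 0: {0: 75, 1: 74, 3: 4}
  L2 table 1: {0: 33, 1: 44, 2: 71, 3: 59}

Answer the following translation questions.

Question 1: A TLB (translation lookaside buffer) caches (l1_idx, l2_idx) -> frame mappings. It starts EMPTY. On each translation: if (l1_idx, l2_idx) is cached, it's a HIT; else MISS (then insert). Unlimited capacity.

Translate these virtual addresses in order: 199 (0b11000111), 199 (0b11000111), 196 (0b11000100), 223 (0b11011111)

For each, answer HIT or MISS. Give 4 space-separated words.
Answer: MISS HIT HIT MISS

Derivation:
vaddr=199: (3,0) not in TLB -> MISS, insert
vaddr=199: (3,0) in TLB -> HIT
vaddr=196: (3,0) in TLB -> HIT
vaddr=223: (3,1) not in TLB -> MISS, insert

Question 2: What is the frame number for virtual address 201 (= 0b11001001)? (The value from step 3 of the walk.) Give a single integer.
vaddr = 201: l1_idx=3, l2_idx=0
L1[3] = 0; L2[0][0] = 75

Answer: 75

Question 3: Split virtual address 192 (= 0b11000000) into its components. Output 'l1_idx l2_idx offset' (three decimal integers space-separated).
Answer: 3 0 0

Derivation:
vaddr = 192 = 0b11000000
  top 2 bits -> l1_idx = 3
  next 2 bits -> l2_idx = 0
  bottom 4 bits -> offset = 0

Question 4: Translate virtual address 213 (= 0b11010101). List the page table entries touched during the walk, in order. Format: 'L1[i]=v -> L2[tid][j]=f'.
vaddr = 213 = 0b11010101
Split: l1_idx=3, l2_idx=1, offset=5

Answer: L1[3]=0 -> L2[0][1]=74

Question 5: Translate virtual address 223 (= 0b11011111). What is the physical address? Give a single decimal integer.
vaddr = 223 = 0b11011111
Split: l1_idx=3, l2_idx=1, offset=15
L1[3] = 0
L2[0][1] = 74
paddr = 74 * 16 + 15 = 1199

Answer: 1199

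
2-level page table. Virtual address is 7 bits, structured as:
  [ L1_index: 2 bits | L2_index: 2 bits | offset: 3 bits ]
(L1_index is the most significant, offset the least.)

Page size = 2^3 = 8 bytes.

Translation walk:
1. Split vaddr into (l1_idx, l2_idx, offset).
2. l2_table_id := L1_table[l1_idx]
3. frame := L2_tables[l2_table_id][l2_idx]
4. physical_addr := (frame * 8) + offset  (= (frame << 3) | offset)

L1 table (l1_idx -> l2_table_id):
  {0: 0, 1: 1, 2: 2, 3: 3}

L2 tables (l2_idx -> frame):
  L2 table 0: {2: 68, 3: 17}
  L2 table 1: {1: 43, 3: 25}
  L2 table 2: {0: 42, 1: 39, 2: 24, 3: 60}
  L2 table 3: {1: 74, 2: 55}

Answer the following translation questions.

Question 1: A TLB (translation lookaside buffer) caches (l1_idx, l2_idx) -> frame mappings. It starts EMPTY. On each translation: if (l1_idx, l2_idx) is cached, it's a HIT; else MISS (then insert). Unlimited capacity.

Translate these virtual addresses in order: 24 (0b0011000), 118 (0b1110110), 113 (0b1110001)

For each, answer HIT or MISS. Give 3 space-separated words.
vaddr=24: (0,3) not in TLB -> MISS, insert
vaddr=118: (3,2) not in TLB -> MISS, insert
vaddr=113: (3,2) in TLB -> HIT

Answer: MISS MISS HIT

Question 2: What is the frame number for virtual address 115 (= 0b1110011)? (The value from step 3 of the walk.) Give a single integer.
vaddr = 115: l1_idx=3, l2_idx=2
L1[3] = 3; L2[3][2] = 55

Answer: 55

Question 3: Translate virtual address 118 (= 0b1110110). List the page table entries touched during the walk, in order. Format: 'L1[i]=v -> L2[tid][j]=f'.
Answer: L1[3]=3 -> L2[3][2]=55

Derivation:
vaddr = 118 = 0b1110110
Split: l1_idx=3, l2_idx=2, offset=6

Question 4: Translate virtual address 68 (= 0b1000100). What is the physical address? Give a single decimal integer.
Answer: 340

Derivation:
vaddr = 68 = 0b1000100
Split: l1_idx=2, l2_idx=0, offset=4
L1[2] = 2
L2[2][0] = 42
paddr = 42 * 8 + 4 = 340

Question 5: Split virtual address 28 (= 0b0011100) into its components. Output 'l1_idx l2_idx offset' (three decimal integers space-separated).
vaddr = 28 = 0b0011100
  top 2 bits -> l1_idx = 0
  next 2 bits -> l2_idx = 3
  bottom 3 bits -> offset = 4

Answer: 0 3 4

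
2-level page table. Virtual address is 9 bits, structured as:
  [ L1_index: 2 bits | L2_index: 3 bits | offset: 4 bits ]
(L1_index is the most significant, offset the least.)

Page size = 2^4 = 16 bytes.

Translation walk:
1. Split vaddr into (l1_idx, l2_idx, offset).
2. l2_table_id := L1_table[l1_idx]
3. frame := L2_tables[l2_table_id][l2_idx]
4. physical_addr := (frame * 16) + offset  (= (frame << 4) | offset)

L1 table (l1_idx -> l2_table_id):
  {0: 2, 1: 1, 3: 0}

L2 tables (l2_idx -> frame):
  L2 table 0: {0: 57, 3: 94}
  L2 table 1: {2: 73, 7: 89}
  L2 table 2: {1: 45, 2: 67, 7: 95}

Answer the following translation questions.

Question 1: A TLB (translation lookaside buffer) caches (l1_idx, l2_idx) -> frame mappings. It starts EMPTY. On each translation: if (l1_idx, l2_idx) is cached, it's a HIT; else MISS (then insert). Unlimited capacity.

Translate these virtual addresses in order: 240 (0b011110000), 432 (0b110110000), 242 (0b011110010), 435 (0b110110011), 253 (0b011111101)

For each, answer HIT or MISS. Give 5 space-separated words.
Answer: MISS MISS HIT HIT HIT

Derivation:
vaddr=240: (1,7) not in TLB -> MISS, insert
vaddr=432: (3,3) not in TLB -> MISS, insert
vaddr=242: (1,7) in TLB -> HIT
vaddr=435: (3,3) in TLB -> HIT
vaddr=253: (1,7) in TLB -> HIT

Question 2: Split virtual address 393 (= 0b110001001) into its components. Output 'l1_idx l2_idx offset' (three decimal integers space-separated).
vaddr = 393 = 0b110001001
  top 2 bits -> l1_idx = 3
  next 3 bits -> l2_idx = 0
  bottom 4 bits -> offset = 9

Answer: 3 0 9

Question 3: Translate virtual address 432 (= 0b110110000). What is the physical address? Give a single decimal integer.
Answer: 1504

Derivation:
vaddr = 432 = 0b110110000
Split: l1_idx=3, l2_idx=3, offset=0
L1[3] = 0
L2[0][3] = 94
paddr = 94 * 16 + 0 = 1504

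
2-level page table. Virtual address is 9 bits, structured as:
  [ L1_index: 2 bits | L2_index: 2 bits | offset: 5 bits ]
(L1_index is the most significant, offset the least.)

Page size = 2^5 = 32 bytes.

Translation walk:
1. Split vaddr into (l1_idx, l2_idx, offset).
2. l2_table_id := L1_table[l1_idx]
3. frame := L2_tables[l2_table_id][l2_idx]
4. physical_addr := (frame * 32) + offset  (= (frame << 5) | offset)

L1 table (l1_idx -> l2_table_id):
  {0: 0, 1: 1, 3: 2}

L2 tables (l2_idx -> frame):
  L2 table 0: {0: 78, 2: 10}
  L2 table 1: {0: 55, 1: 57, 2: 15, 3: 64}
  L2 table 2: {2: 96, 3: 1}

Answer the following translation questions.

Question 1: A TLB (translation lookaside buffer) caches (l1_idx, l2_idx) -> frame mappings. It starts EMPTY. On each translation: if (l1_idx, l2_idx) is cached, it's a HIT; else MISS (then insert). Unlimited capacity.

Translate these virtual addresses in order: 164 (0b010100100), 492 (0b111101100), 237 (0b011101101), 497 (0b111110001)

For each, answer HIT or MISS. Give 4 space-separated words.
vaddr=164: (1,1) not in TLB -> MISS, insert
vaddr=492: (3,3) not in TLB -> MISS, insert
vaddr=237: (1,3) not in TLB -> MISS, insert
vaddr=497: (3,3) in TLB -> HIT

Answer: MISS MISS MISS HIT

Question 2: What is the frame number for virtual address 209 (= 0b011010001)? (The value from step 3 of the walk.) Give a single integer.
vaddr = 209: l1_idx=1, l2_idx=2
L1[1] = 1; L2[1][2] = 15

Answer: 15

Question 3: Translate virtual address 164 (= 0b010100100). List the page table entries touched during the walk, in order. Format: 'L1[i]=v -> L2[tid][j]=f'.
vaddr = 164 = 0b010100100
Split: l1_idx=1, l2_idx=1, offset=4

Answer: L1[1]=1 -> L2[1][1]=57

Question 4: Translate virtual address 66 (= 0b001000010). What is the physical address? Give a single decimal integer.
Answer: 322

Derivation:
vaddr = 66 = 0b001000010
Split: l1_idx=0, l2_idx=2, offset=2
L1[0] = 0
L2[0][2] = 10
paddr = 10 * 32 + 2 = 322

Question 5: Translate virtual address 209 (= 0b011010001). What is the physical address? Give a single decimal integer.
vaddr = 209 = 0b011010001
Split: l1_idx=1, l2_idx=2, offset=17
L1[1] = 1
L2[1][2] = 15
paddr = 15 * 32 + 17 = 497

Answer: 497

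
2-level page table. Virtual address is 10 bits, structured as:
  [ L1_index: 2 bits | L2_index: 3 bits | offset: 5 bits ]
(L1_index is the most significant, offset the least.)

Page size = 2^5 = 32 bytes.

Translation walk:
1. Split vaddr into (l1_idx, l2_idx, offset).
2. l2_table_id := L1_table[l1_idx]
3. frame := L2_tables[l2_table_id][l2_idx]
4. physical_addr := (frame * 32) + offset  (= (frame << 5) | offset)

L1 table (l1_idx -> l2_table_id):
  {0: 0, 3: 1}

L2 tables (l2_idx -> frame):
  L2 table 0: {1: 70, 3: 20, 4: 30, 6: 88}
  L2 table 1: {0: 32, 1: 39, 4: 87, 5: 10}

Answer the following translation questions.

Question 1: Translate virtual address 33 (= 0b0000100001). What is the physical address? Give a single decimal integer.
vaddr = 33 = 0b0000100001
Split: l1_idx=0, l2_idx=1, offset=1
L1[0] = 0
L2[0][1] = 70
paddr = 70 * 32 + 1 = 2241

Answer: 2241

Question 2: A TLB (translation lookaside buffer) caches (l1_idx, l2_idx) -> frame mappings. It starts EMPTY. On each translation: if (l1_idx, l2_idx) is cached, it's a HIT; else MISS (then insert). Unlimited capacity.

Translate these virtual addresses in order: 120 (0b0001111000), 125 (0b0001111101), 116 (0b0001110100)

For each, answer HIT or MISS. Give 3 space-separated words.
Answer: MISS HIT HIT

Derivation:
vaddr=120: (0,3) not in TLB -> MISS, insert
vaddr=125: (0,3) in TLB -> HIT
vaddr=116: (0,3) in TLB -> HIT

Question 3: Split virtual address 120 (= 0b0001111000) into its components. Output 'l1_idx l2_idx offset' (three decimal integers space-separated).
Answer: 0 3 24

Derivation:
vaddr = 120 = 0b0001111000
  top 2 bits -> l1_idx = 0
  next 3 bits -> l2_idx = 3
  bottom 5 bits -> offset = 24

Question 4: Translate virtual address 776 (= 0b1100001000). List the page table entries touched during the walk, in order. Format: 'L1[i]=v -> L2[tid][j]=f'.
vaddr = 776 = 0b1100001000
Split: l1_idx=3, l2_idx=0, offset=8

Answer: L1[3]=1 -> L2[1][0]=32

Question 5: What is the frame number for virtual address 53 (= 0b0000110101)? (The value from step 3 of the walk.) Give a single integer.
Answer: 70

Derivation:
vaddr = 53: l1_idx=0, l2_idx=1
L1[0] = 0; L2[0][1] = 70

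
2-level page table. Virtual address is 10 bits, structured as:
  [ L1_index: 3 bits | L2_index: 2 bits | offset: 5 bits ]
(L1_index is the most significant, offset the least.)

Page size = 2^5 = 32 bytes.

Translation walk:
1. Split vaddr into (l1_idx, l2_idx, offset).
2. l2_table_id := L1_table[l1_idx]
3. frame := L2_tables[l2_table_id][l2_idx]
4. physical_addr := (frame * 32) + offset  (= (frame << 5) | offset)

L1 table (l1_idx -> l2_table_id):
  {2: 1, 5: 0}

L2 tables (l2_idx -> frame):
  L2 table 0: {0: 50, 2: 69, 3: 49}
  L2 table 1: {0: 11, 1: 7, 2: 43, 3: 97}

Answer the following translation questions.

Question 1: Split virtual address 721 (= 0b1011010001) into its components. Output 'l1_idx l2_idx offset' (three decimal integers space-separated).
Answer: 5 2 17

Derivation:
vaddr = 721 = 0b1011010001
  top 3 bits -> l1_idx = 5
  next 2 bits -> l2_idx = 2
  bottom 5 bits -> offset = 17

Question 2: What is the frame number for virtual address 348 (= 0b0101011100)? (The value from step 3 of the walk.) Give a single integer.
Answer: 43

Derivation:
vaddr = 348: l1_idx=2, l2_idx=2
L1[2] = 1; L2[1][2] = 43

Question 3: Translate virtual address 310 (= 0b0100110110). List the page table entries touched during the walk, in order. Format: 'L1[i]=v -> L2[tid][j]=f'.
vaddr = 310 = 0b0100110110
Split: l1_idx=2, l2_idx=1, offset=22

Answer: L1[2]=1 -> L2[1][1]=7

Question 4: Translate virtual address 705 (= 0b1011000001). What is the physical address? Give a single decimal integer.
Answer: 2209

Derivation:
vaddr = 705 = 0b1011000001
Split: l1_idx=5, l2_idx=2, offset=1
L1[5] = 0
L2[0][2] = 69
paddr = 69 * 32 + 1 = 2209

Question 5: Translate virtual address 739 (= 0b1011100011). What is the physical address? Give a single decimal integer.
vaddr = 739 = 0b1011100011
Split: l1_idx=5, l2_idx=3, offset=3
L1[5] = 0
L2[0][3] = 49
paddr = 49 * 32 + 3 = 1571

Answer: 1571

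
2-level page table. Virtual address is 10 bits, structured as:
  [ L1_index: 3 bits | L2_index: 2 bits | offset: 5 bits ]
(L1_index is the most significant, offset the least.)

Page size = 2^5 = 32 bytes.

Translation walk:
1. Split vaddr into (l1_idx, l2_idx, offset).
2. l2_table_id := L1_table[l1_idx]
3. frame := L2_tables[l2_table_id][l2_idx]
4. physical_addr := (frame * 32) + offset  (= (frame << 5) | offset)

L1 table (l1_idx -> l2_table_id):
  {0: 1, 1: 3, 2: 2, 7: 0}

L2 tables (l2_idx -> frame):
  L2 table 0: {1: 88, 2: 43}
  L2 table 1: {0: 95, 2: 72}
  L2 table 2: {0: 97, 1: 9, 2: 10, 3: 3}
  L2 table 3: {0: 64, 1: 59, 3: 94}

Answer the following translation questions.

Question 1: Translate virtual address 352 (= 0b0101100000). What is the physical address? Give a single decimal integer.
Answer: 96

Derivation:
vaddr = 352 = 0b0101100000
Split: l1_idx=2, l2_idx=3, offset=0
L1[2] = 2
L2[2][3] = 3
paddr = 3 * 32 + 0 = 96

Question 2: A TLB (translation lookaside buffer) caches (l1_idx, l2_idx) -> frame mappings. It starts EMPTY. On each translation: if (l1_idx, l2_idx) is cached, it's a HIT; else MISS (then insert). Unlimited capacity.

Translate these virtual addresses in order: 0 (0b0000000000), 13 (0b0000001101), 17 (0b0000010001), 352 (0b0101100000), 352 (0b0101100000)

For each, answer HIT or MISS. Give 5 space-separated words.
Answer: MISS HIT HIT MISS HIT

Derivation:
vaddr=0: (0,0) not in TLB -> MISS, insert
vaddr=13: (0,0) in TLB -> HIT
vaddr=17: (0,0) in TLB -> HIT
vaddr=352: (2,3) not in TLB -> MISS, insert
vaddr=352: (2,3) in TLB -> HIT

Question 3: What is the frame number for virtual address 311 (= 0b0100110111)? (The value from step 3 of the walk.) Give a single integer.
vaddr = 311: l1_idx=2, l2_idx=1
L1[2] = 2; L2[2][1] = 9

Answer: 9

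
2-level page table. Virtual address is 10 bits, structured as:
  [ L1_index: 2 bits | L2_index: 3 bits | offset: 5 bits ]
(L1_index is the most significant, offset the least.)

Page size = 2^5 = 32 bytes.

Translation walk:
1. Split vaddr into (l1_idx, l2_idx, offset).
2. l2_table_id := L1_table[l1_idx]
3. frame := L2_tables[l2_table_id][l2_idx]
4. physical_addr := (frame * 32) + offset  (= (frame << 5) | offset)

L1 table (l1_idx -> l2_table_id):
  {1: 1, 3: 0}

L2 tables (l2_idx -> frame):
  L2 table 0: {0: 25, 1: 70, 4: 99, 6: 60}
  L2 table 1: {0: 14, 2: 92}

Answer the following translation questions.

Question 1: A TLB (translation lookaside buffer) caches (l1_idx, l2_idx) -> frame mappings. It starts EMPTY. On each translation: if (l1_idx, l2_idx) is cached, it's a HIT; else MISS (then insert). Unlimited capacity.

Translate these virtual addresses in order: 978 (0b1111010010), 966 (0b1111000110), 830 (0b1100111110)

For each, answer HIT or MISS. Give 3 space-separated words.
Answer: MISS HIT MISS

Derivation:
vaddr=978: (3,6) not in TLB -> MISS, insert
vaddr=966: (3,6) in TLB -> HIT
vaddr=830: (3,1) not in TLB -> MISS, insert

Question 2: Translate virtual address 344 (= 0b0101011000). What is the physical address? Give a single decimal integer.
vaddr = 344 = 0b0101011000
Split: l1_idx=1, l2_idx=2, offset=24
L1[1] = 1
L2[1][2] = 92
paddr = 92 * 32 + 24 = 2968

Answer: 2968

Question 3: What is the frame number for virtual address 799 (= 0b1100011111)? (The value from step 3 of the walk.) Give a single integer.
vaddr = 799: l1_idx=3, l2_idx=0
L1[3] = 0; L2[0][0] = 25

Answer: 25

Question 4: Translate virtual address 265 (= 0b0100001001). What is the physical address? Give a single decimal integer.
Answer: 457

Derivation:
vaddr = 265 = 0b0100001001
Split: l1_idx=1, l2_idx=0, offset=9
L1[1] = 1
L2[1][0] = 14
paddr = 14 * 32 + 9 = 457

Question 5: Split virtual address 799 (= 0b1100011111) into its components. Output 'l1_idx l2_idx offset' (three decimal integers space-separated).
vaddr = 799 = 0b1100011111
  top 2 bits -> l1_idx = 3
  next 3 bits -> l2_idx = 0
  bottom 5 bits -> offset = 31

Answer: 3 0 31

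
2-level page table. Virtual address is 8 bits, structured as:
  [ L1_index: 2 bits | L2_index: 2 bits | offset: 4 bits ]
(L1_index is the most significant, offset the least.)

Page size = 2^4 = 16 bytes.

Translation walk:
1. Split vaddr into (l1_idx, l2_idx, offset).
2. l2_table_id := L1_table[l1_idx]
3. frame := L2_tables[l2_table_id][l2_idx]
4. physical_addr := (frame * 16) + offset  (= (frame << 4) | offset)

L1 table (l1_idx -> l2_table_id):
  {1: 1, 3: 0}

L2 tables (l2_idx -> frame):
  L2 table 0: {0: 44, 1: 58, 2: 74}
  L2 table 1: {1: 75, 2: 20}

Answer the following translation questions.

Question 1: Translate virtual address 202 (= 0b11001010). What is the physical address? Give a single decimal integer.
vaddr = 202 = 0b11001010
Split: l1_idx=3, l2_idx=0, offset=10
L1[3] = 0
L2[0][0] = 44
paddr = 44 * 16 + 10 = 714

Answer: 714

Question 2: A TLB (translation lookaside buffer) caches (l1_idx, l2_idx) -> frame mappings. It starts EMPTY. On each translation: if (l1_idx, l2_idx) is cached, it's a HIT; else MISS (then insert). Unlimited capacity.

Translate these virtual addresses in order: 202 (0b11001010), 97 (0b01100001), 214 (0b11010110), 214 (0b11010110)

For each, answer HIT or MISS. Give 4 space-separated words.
vaddr=202: (3,0) not in TLB -> MISS, insert
vaddr=97: (1,2) not in TLB -> MISS, insert
vaddr=214: (3,1) not in TLB -> MISS, insert
vaddr=214: (3,1) in TLB -> HIT

Answer: MISS MISS MISS HIT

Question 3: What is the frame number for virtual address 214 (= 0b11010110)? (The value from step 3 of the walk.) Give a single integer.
Answer: 58

Derivation:
vaddr = 214: l1_idx=3, l2_idx=1
L1[3] = 0; L2[0][1] = 58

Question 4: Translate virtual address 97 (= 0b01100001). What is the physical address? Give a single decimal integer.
vaddr = 97 = 0b01100001
Split: l1_idx=1, l2_idx=2, offset=1
L1[1] = 1
L2[1][2] = 20
paddr = 20 * 16 + 1 = 321

Answer: 321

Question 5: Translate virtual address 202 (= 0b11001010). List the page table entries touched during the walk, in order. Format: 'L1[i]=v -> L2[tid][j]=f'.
vaddr = 202 = 0b11001010
Split: l1_idx=3, l2_idx=0, offset=10

Answer: L1[3]=0 -> L2[0][0]=44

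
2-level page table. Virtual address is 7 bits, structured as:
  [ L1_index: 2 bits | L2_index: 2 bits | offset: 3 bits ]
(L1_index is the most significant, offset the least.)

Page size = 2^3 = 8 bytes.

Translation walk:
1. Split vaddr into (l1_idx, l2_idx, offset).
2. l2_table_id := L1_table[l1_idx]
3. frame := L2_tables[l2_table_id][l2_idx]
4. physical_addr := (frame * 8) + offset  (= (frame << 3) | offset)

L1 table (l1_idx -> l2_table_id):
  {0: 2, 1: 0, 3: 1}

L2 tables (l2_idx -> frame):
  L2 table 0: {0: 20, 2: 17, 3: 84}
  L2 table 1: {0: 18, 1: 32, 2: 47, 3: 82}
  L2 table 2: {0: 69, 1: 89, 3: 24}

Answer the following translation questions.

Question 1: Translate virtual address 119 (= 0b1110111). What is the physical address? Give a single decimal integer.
vaddr = 119 = 0b1110111
Split: l1_idx=3, l2_idx=2, offset=7
L1[3] = 1
L2[1][2] = 47
paddr = 47 * 8 + 7 = 383

Answer: 383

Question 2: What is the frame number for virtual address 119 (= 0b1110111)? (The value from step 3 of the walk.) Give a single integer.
Answer: 47

Derivation:
vaddr = 119: l1_idx=3, l2_idx=2
L1[3] = 1; L2[1][2] = 47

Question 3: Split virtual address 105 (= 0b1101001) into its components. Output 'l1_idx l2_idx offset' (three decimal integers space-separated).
vaddr = 105 = 0b1101001
  top 2 bits -> l1_idx = 3
  next 2 bits -> l2_idx = 1
  bottom 3 bits -> offset = 1

Answer: 3 1 1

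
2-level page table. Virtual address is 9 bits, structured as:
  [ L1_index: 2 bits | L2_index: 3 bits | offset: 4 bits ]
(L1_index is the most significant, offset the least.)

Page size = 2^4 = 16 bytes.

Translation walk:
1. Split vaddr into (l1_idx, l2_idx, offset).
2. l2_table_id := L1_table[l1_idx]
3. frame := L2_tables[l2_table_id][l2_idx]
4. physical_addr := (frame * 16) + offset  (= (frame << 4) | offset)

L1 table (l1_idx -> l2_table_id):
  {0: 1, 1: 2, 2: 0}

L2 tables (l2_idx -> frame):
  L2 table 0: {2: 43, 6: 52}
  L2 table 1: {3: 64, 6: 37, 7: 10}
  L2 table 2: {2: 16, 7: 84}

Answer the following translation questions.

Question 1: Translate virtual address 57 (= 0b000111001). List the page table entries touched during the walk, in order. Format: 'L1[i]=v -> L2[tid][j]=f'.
vaddr = 57 = 0b000111001
Split: l1_idx=0, l2_idx=3, offset=9

Answer: L1[0]=1 -> L2[1][3]=64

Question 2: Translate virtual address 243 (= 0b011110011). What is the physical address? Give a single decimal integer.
vaddr = 243 = 0b011110011
Split: l1_idx=1, l2_idx=7, offset=3
L1[1] = 2
L2[2][7] = 84
paddr = 84 * 16 + 3 = 1347

Answer: 1347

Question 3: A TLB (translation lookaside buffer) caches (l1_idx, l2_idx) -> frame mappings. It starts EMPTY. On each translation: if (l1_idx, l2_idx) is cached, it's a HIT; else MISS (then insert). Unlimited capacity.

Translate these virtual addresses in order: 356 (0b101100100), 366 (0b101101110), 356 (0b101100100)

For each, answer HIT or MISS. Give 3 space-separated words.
vaddr=356: (2,6) not in TLB -> MISS, insert
vaddr=366: (2,6) in TLB -> HIT
vaddr=356: (2,6) in TLB -> HIT

Answer: MISS HIT HIT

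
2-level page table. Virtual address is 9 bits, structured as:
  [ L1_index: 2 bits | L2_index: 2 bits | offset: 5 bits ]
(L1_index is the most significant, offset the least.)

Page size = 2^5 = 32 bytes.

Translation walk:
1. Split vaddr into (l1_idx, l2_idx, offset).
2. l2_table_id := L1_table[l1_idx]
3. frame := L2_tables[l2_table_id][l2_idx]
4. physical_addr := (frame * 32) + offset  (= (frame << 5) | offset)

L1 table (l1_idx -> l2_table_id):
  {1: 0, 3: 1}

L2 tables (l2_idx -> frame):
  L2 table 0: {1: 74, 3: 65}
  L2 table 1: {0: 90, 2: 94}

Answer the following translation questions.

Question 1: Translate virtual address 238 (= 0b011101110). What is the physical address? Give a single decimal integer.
Answer: 2094

Derivation:
vaddr = 238 = 0b011101110
Split: l1_idx=1, l2_idx=3, offset=14
L1[1] = 0
L2[0][3] = 65
paddr = 65 * 32 + 14 = 2094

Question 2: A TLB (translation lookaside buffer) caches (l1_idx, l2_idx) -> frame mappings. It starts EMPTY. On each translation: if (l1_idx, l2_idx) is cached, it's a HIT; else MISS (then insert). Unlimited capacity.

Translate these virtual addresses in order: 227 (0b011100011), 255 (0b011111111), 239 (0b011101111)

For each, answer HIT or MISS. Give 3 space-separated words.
Answer: MISS HIT HIT

Derivation:
vaddr=227: (1,3) not in TLB -> MISS, insert
vaddr=255: (1,3) in TLB -> HIT
vaddr=239: (1,3) in TLB -> HIT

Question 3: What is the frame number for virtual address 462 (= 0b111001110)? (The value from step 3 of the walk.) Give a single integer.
Answer: 94

Derivation:
vaddr = 462: l1_idx=3, l2_idx=2
L1[3] = 1; L2[1][2] = 94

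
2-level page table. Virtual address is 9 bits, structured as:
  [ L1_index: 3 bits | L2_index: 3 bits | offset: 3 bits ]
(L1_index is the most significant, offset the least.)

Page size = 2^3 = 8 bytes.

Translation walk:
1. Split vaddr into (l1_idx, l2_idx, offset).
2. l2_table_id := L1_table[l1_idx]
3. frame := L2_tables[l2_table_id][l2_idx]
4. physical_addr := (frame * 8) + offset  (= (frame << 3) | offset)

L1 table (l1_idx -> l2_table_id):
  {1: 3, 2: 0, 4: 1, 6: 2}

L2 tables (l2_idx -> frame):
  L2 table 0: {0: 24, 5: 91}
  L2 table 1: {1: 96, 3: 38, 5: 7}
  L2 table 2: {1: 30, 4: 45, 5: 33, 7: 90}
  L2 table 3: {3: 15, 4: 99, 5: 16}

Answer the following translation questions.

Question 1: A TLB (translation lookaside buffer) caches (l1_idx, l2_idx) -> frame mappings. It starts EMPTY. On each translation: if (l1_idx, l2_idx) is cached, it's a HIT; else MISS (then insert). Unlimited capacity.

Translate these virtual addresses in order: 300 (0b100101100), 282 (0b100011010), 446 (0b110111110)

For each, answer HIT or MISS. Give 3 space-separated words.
vaddr=300: (4,5) not in TLB -> MISS, insert
vaddr=282: (4,3) not in TLB -> MISS, insert
vaddr=446: (6,7) not in TLB -> MISS, insert

Answer: MISS MISS MISS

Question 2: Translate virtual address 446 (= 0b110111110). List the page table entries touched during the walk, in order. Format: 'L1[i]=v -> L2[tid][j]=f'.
Answer: L1[6]=2 -> L2[2][7]=90

Derivation:
vaddr = 446 = 0b110111110
Split: l1_idx=6, l2_idx=7, offset=6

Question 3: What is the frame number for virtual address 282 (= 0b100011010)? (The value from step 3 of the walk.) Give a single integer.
vaddr = 282: l1_idx=4, l2_idx=3
L1[4] = 1; L2[1][3] = 38

Answer: 38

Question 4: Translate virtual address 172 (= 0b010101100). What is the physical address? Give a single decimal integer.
vaddr = 172 = 0b010101100
Split: l1_idx=2, l2_idx=5, offset=4
L1[2] = 0
L2[0][5] = 91
paddr = 91 * 8 + 4 = 732

Answer: 732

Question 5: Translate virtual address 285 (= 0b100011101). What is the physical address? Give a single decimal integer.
Answer: 309

Derivation:
vaddr = 285 = 0b100011101
Split: l1_idx=4, l2_idx=3, offset=5
L1[4] = 1
L2[1][3] = 38
paddr = 38 * 8 + 5 = 309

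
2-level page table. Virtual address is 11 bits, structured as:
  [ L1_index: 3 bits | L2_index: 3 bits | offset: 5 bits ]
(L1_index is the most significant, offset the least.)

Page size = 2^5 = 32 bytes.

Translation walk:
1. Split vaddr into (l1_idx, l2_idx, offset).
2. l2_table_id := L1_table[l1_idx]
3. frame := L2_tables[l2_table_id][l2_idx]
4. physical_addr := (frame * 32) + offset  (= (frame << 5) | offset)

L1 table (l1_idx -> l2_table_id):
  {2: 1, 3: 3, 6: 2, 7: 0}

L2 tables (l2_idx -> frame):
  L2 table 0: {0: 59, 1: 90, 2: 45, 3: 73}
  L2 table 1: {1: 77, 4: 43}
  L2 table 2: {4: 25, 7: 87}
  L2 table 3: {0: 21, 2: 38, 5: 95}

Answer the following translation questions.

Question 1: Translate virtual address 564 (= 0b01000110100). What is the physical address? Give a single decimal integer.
vaddr = 564 = 0b01000110100
Split: l1_idx=2, l2_idx=1, offset=20
L1[2] = 1
L2[1][1] = 77
paddr = 77 * 32 + 20 = 2484

Answer: 2484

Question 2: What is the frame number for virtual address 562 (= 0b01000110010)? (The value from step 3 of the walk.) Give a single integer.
vaddr = 562: l1_idx=2, l2_idx=1
L1[2] = 1; L2[1][1] = 77

Answer: 77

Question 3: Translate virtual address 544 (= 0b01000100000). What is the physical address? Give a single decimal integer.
Answer: 2464

Derivation:
vaddr = 544 = 0b01000100000
Split: l1_idx=2, l2_idx=1, offset=0
L1[2] = 1
L2[1][1] = 77
paddr = 77 * 32 + 0 = 2464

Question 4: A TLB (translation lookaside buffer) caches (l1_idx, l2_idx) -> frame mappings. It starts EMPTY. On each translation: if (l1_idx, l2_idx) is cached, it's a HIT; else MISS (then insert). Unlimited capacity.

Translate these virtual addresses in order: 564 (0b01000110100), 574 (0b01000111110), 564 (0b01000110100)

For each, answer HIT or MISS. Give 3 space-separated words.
vaddr=564: (2,1) not in TLB -> MISS, insert
vaddr=574: (2,1) in TLB -> HIT
vaddr=564: (2,1) in TLB -> HIT

Answer: MISS HIT HIT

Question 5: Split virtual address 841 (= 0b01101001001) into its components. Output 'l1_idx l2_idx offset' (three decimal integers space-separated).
Answer: 3 2 9

Derivation:
vaddr = 841 = 0b01101001001
  top 3 bits -> l1_idx = 3
  next 3 bits -> l2_idx = 2
  bottom 5 bits -> offset = 9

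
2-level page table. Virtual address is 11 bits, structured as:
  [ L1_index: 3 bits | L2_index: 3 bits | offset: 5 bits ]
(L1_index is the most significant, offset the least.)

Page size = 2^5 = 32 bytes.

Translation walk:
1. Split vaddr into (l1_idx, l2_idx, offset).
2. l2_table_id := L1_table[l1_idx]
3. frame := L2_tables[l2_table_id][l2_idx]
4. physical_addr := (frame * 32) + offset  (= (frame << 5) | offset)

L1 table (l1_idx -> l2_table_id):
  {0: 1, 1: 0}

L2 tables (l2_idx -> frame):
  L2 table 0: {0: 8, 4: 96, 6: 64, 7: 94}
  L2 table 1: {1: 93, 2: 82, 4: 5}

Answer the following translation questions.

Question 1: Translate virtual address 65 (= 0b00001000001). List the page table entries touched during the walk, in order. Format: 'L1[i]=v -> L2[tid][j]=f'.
Answer: L1[0]=1 -> L2[1][2]=82

Derivation:
vaddr = 65 = 0b00001000001
Split: l1_idx=0, l2_idx=2, offset=1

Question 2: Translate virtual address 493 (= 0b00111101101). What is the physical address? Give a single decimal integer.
Answer: 3021

Derivation:
vaddr = 493 = 0b00111101101
Split: l1_idx=1, l2_idx=7, offset=13
L1[1] = 0
L2[0][7] = 94
paddr = 94 * 32 + 13 = 3021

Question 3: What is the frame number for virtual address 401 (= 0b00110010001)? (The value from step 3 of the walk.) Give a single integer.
vaddr = 401: l1_idx=1, l2_idx=4
L1[1] = 0; L2[0][4] = 96

Answer: 96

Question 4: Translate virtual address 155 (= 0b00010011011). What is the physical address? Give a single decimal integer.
vaddr = 155 = 0b00010011011
Split: l1_idx=0, l2_idx=4, offset=27
L1[0] = 1
L2[1][4] = 5
paddr = 5 * 32 + 27 = 187

Answer: 187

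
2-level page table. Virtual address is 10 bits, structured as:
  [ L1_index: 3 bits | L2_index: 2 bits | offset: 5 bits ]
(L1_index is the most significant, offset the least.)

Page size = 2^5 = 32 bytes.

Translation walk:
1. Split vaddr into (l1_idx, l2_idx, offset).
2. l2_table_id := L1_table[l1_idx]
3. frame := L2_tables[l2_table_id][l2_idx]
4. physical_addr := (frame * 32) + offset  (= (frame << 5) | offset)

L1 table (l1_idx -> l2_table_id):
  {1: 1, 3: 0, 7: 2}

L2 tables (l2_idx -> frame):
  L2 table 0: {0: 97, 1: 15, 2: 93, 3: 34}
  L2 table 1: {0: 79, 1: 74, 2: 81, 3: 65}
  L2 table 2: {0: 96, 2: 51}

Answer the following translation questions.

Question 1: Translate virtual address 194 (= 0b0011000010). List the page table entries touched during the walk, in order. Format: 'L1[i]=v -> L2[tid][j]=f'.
vaddr = 194 = 0b0011000010
Split: l1_idx=1, l2_idx=2, offset=2

Answer: L1[1]=1 -> L2[1][2]=81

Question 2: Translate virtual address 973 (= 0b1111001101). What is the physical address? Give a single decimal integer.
Answer: 1645

Derivation:
vaddr = 973 = 0b1111001101
Split: l1_idx=7, l2_idx=2, offset=13
L1[7] = 2
L2[2][2] = 51
paddr = 51 * 32 + 13 = 1645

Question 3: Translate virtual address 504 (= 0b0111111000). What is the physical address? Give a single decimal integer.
vaddr = 504 = 0b0111111000
Split: l1_idx=3, l2_idx=3, offset=24
L1[3] = 0
L2[0][3] = 34
paddr = 34 * 32 + 24 = 1112

Answer: 1112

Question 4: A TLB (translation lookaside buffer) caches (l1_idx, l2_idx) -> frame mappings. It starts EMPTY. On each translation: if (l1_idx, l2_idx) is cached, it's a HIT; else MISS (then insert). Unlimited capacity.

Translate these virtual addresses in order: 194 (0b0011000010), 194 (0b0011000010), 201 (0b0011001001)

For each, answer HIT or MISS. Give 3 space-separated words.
Answer: MISS HIT HIT

Derivation:
vaddr=194: (1,2) not in TLB -> MISS, insert
vaddr=194: (1,2) in TLB -> HIT
vaddr=201: (1,2) in TLB -> HIT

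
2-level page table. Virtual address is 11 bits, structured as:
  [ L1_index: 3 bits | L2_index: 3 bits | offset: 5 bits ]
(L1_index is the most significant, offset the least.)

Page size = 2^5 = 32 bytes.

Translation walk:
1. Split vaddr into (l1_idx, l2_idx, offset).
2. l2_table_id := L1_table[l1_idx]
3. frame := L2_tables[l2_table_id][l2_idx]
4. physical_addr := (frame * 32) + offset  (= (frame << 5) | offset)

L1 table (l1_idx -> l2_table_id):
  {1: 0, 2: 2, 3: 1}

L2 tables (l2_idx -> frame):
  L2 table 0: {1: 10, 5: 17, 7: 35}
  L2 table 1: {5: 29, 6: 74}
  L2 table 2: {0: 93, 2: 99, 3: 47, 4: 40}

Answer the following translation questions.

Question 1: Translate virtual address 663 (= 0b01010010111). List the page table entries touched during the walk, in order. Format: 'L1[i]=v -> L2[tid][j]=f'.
vaddr = 663 = 0b01010010111
Split: l1_idx=2, l2_idx=4, offset=23

Answer: L1[2]=2 -> L2[2][4]=40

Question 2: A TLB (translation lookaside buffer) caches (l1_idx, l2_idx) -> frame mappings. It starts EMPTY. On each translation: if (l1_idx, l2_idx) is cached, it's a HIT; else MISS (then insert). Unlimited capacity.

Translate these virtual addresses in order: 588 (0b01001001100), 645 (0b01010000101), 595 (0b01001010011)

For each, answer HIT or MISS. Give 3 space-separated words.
vaddr=588: (2,2) not in TLB -> MISS, insert
vaddr=645: (2,4) not in TLB -> MISS, insert
vaddr=595: (2,2) in TLB -> HIT

Answer: MISS MISS HIT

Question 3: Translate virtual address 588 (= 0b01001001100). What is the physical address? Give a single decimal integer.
Answer: 3180

Derivation:
vaddr = 588 = 0b01001001100
Split: l1_idx=2, l2_idx=2, offset=12
L1[2] = 2
L2[2][2] = 99
paddr = 99 * 32 + 12 = 3180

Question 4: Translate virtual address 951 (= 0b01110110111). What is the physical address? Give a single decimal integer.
Answer: 951

Derivation:
vaddr = 951 = 0b01110110111
Split: l1_idx=3, l2_idx=5, offset=23
L1[3] = 1
L2[1][5] = 29
paddr = 29 * 32 + 23 = 951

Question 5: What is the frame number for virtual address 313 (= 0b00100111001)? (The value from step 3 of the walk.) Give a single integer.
vaddr = 313: l1_idx=1, l2_idx=1
L1[1] = 0; L2[0][1] = 10

Answer: 10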